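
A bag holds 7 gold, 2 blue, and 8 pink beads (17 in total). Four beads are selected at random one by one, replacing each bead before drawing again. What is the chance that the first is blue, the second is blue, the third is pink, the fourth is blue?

64/83521

Multiply the conditional probability of each draw in order, with replacement (the composition resets each draw).
P = (2/17) · (2/17) · (8/17) · (2/17) = 64/83521 ≈ 0.0008.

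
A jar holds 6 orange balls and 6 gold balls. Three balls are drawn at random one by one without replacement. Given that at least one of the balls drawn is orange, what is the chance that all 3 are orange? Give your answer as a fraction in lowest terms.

1/10

P(all 3 orange) = C(6,3)/C(12,3) = 1/11; P(at least one orange) = 1 − C(6,3)/C(12,3) = 10/11.
Since 'all 3 orange' ⊆ 'at least one orange', P(all 3 | at least one) = 1/11 / 10/11 = 1/10 ≈ 0.1000.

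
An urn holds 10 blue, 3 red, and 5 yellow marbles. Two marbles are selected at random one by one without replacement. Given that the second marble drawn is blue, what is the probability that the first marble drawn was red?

3/17

P(first=red and the second marble drawn is blue) = (3/18)·(10/17) = 5/51.
P(the second marble drawn is blue) = Σ over first color = 5/17 + 5/51 + 25/153 = 5/9.
By Bayes, P(first=red | the second marble drawn is blue) = 5/51 / 5/9 = 3/17 ≈ 0.1765.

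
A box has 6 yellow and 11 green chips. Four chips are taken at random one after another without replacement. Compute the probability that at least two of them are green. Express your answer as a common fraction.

429/476

Sum the hypergeometric tail for j = 2,…,4 green chips.
Favorable = C(11,2)·C(6,2) + C(11,3)·C(6,1) + C(11,4)·C(6,0) = 2145; total = C(17,4) = 2380.
P = 2145/2380 = 429/476 ≈ 0.9013.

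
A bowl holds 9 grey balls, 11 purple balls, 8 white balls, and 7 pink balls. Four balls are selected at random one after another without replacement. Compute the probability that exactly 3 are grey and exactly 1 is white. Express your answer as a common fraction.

Unordered draws without replacement: count favorable combinations over C(35,4).
Favorable = C(9,3) · C(11,0) · C(8,1) · C(7,0) = 672; total = C(35,4) = 52360.
P = 672/52360 = 12/935 ≈ 0.0128.

12/935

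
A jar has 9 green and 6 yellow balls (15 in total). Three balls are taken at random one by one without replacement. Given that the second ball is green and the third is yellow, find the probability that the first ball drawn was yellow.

5/13

P(first=yellow and the second ball is green and the third is yellow) = (6/15)·(9/14)·(5/13) = 9/91.
P(E) = Σ over first color = 72/455 + 9/91 = 9/35.
By Bayes, P(first=yellow | E) = 9/91 / 9/35 = 5/13 ≈ 0.3846.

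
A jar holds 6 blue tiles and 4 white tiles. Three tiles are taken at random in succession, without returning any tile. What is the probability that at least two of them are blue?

2/3

Sum the hypergeometric tail for j = 2,…,3 blue tiles.
Favorable = C(6,2)·C(4,1) + C(6,3)·C(4,0) = 80; total = C(10,3) = 120.
P = 80/120 = 2/3 ≈ 0.6667.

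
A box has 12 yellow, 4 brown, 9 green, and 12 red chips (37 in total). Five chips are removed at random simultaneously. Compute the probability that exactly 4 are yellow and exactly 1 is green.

45/4403

Unordered draws without replacement: count favorable combinations over C(37,5).
Favorable = C(12,4) · C(4,0) · C(9,1) · C(12,0) = 4455; total = C(37,5) = 435897.
P = 4455/435897 = 45/4403 ≈ 0.0102.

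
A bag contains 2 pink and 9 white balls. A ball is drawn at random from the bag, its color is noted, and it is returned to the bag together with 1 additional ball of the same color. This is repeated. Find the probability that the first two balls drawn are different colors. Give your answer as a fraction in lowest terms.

Either pink then white, or white then pink; after the first draw the total is 12.
P = (2/11)·(9/12) + (9/11)·(2/12) = 3/11 ≈ 0.2727.

3/11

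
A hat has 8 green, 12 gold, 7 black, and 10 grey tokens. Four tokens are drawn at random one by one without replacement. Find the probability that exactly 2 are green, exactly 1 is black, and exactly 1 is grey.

56/1887

Unordered draws without replacement: count favorable combinations over C(37,4).
Favorable = C(8,2) · C(12,0) · C(7,1) · C(10,1) = 1960; total = C(37,4) = 66045.
P = 1960/66045 = 56/1887 ≈ 0.0297.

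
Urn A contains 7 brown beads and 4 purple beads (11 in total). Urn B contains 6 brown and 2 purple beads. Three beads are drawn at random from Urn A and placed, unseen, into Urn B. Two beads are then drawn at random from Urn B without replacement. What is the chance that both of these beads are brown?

Condition on how many of the transferred beads are brown (from Urn A: 7 brown of 11; then Urn B has 11 total).
  0 brown: C(7,0)C(4,3)/C(11,3) = 4/165; then P = C(6,2)/C(11,2) = 3/11
  1 brown: C(7,1)C(4,2)/C(11,3) = 14/55; then P = C(7,2)/C(11,2) = 21/55
  2 brown: C(7,2)C(4,1)/C(11,3) = 28/55; then P = C(8,2)/C(11,2) = 28/55
  3 brown: C(7,3)C(4,0)/C(11,3) = 7/33; then P = C(9,2)/C(11,2) = 36/55
P(both brown) = 138/275 ≈ 0.5018.

138/275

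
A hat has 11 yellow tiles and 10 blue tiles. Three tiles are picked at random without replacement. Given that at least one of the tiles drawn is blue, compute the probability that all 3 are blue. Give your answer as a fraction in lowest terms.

P(all 3 blue) = C(10,3)/C(21,3) = 12/133; P(at least one blue) = 1 − C(11,3)/C(21,3) = 233/266.
Since 'all 3 blue' ⊆ 'at least one blue', P(all 3 | at least one) = 12/133 / 233/266 = 24/233 ≈ 0.1030.

24/233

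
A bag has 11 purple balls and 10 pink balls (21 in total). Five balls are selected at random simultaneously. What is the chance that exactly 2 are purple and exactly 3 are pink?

2200/6783

Unordered draws without replacement: count favorable combinations over C(21,5).
Favorable = C(11,2) · C(10,3) = 6600; total = C(21,5) = 20349.
P = 6600/20349 = 2200/6783 ≈ 0.3243.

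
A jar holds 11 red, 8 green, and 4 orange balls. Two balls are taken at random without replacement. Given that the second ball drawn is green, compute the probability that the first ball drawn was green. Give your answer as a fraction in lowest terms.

7/22

P(first=green and the second ball drawn is green) = (8/23)·(7/22) = 28/253.
P(the second ball drawn is green) = Σ over first color = 4/23 + 28/253 + 16/253 = 8/23.
By Bayes, P(first=green | the second ball drawn is green) = 28/253 / 8/23 = 7/22 ≈ 0.3182.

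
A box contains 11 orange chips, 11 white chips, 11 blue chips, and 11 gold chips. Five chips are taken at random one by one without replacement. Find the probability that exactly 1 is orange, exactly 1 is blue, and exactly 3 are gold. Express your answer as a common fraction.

1815/98728

Unordered draws without replacement: count favorable combinations over C(44,5).
Favorable = C(11,1) · C(11,0) · C(11,1) · C(11,3) = 19965; total = C(44,5) = 1086008.
P = 19965/1086008 = 1815/98728 ≈ 0.0184.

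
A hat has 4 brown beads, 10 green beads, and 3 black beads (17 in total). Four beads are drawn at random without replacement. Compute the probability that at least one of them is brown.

Use the complement: P(at least one brown) = 1 − P(no brown).
P(none) = C(13,4)/C(17,4) = 715/2380.
So P = 1 − 715/2380 = 333/476 ≈ 0.6996.

333/476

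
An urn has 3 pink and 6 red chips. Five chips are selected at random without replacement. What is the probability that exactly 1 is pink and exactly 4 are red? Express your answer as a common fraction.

Unordered draws without replacement: count favorable combinations over C(9,5).
Favorable = C(3,1) · C(6,4) = 45; total = C(9,5) = 126.
P = 45/126 = 5/14 ≈ 0.3571.

5/14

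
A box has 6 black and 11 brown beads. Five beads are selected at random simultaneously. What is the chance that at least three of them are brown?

Sum the hypergeometric tail for j = 3,…,5 brown beads.
Favorable = C(11,3)·C(6,2) + C(11,4)·C(6,1) + C(11,5)·C(6,0) = 4917; total = C(17,5) = 6188.
P = 4917/6188 = 4917/6188 ≈ 0.7946.

4917/6188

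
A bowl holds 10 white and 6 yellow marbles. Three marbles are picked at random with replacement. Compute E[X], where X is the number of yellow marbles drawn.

By linearity of expectation, E[X] = Σ P(draw i is yellow); each independent draw has P(yellow) = 6/16.
E[X] = 3 · 6/16 = 9/8 ≈ 1.1250.

9/8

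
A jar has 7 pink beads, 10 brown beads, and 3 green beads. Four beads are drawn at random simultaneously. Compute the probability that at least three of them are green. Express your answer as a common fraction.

1/285

Sum the hypergeometric tail for j = 3,…,3 green beads.
Favorable = C(3,3)·C(17,1) = 17; total = C(20,4) = 4845.
P = 17/4845 = 1/285 ≈ 0.0035.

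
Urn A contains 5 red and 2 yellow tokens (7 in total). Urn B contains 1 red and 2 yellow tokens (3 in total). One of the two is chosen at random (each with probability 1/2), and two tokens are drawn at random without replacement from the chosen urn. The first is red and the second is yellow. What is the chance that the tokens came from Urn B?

P(E | Urn A) = 5/21; P(E | Urn B) = 1/3.
P(E) = 1/2·5/21 + 1/2·1/3 = 2/7.
By Bayes' rule, P(Urn B | E) = 1/6 / 2/7 = 7/12 ≈ 0.5833.

7/12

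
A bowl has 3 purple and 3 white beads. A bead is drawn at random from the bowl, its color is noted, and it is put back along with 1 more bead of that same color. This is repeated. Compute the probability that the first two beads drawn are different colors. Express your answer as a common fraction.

Either purple then white, or white then purple; after the first draw the total is 7.
P = (3/6)·(3/7) + (3/6)·(3/7) = 3/7 ≈ 0.4286.

3/7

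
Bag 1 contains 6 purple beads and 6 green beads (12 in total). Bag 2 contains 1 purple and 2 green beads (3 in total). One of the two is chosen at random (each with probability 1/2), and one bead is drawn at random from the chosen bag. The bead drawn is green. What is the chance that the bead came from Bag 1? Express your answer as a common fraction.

3/7

P(green | Bag 1) = 1/2; P(green | Bag 2) = 2/3.
P(green) = 1/2·1/2 + 1/2·2/3 = 7/12.
By Bayes' rule, P(Bag 1 | green) = 1/4 / 7/12 = 3/7 ≈ 0.4286.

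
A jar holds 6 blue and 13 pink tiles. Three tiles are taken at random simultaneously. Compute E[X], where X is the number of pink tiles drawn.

39/19

By linearity of expectation, E[X] = Σ P(draw i is pink); by symmetry each draw (even without replacement) has P(pink) = 13/19.
E[X] = 3 · 13/19 = 39/19 ≈ 2.0526.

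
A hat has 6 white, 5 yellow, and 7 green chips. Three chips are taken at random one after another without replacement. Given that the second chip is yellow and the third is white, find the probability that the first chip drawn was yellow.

1/4

P(first=yellow and the second chip is yellow and the third is white) = (5/18)·(4/17)·(6/16) = 5/204.
P(E) = Σ over first color = 25/816 + 5/204 + 35/816 = 5/51.
By Bayes, P(first=yellow | E) = 5/204 / 5/51 = 1/4 ≈ 0.2500.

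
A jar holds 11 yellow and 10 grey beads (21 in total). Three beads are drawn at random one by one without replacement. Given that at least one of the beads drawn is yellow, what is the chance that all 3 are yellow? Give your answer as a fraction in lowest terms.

3/22

P(all 3 yellow) = C(11,3)/C(21,3) = 33/266; P(at least one yellow) = 1 − C(10,3)/C(21,3) = 121/133.
Since 'all 3 yellow' ⊆ 'at least one yellow', P(all 3 | at least one) = 33/266 / 121/133 = 3/22 ≈ 0.1364.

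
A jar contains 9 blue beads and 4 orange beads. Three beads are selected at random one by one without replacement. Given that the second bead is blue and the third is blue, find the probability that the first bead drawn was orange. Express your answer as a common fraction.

4/11

P(first=orange and the second bead is blue and the third is blue) = (4/13)·(9/12)·(8/11) = 24/143.
P(E) = Σ over first color = 42/143 + 24/143 = 6/13.
By Bayes, P(first=orange | E) = 24/143 / 6/13 = 4/11 ≈ 0.3636.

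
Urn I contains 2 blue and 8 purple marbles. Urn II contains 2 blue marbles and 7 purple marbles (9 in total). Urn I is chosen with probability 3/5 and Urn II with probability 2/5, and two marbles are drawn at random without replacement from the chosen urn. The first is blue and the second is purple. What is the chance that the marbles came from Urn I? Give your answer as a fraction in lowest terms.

48/83

P(E | Urn I) = 8/45; P(E | Urn II) = 7/36.
P(E) = 3/5·8/45 + 2/5·7/36 = 83/450.
By Bayes' rule, P(Urn I | E) = 8/75 / 83/450 = 48/83 ≈ 0.5783.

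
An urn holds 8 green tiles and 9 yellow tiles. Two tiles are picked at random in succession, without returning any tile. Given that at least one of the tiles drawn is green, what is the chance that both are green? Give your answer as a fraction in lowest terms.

7/25

P(both green) = C(8,2)/C(17,2) = 7/34; P(at least one green) = 1 − C(9,2)/C(17,2) = 25/34.
Since 'both green' ⊆ 'at least one green', P(both | at least one) = 7/34 / 25/34 = 7/25 ≈ 0.2800.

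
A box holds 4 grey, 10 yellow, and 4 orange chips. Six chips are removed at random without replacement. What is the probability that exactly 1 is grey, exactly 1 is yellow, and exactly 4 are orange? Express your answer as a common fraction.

10/4641

Unordered draws without replacement: count favorable combinations over C(18,6).
Favorable = C(4,1) · C(10,1) · C(4,4) = 40; total = C(18,6) = 18564.
P = 40/18564 = 10/4641 ≈ 0.0022.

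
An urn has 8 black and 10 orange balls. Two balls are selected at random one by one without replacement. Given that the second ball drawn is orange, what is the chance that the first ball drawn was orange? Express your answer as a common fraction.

9/17

P(first=orange and the second ball drawn is orange) = (10/18)·(9/17) = 5/17.
P(the second ball drawn is orange) = Σ over first color = 40/153 + 5/17 = 5/9.
By Bayes, P(first=orange | the second ball drawn is orange) = 5/17 / 5/9 = 9/17 ≈ 0.5294.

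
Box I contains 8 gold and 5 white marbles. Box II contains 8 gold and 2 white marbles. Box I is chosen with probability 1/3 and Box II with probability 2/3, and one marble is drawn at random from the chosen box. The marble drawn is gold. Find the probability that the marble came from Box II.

P(gold | Box I) = 8/13; P(gold | Box II) = 4/5.
P(gold) = 1/3·8/13 + 2/3·4/5 = 48/65.
By Bayes' rule, P(Box II | gold) = 8/15 / 48/65 = 13/18 ≈ 0.7222.

13/18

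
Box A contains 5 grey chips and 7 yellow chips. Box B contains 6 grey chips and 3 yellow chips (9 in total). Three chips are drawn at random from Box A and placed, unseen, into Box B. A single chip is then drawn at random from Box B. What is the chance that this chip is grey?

29/48

Condition on how many of the transferred chips are grey (from Box A: 5 grey of 12; then Box B has 12 total).
  0 grey: C(5,0)C(7,3)/C(12,3) = 7/44; then P = 6/12
  1 grey: C(5,1)C(7,2)/C(12,3) = 21/44; then P = 7/12
  2 grey: C(5,2)C(7,1)/C(12,3) = 7/22; then P = 8/12
  3 grey: C(5,3)C(7,0)/C(12,3) = 1/22; then P = 9/12
P(grey from Box B) = 29/48 ≈ 0.6042.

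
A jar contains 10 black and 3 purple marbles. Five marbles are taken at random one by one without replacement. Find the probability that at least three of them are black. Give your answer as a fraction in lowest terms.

Sum the hypergeometric tail for j = 3,…,5 black marbles.
Favorable = C(10,3)·C(3,2) + C(10,4)·C(3,1) + C(10,5)·C(3,0) = 1242; total = C(13,5) = 1287.
P = 1242/1287 = 138/143 ≈ 0.9650.

138/143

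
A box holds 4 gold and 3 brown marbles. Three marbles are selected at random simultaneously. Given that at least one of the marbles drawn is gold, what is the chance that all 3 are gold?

2/17

P(all 3 gold) = C(4,3)/C(7,3) = 4/35; P(at least one gold) = 1 − C(3,3)/C(7,3) = 34/35.
Since 'all 3 gold' ⊆ 'at least one gold', P(all 3 | at least one) = 4/35 / 34/35 = 2/17 ≈ 0.1176.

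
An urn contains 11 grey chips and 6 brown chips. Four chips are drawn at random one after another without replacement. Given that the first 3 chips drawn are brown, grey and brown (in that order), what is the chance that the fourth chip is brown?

2/7

After removing 1 grey, 2 brown, the urn has 4 brown out of 14 remaining.
P(fourth is brown | given) = 4/14 = 2/7 ≈ 0.2857.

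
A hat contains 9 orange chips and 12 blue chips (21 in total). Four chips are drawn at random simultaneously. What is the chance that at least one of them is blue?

Use the complement: P(at least one blue) = 1 − P(no blue).
P(none) = C(9,4)/C(21,4) = 126/5985.
So P = 1 − 126/5985 = 93/95 ≈ 0.9789.

93/95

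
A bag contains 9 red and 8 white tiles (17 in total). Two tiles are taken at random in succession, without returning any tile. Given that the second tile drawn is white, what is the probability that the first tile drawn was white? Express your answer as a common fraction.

P(first=white and the second tile drawn is white) = (8/17)·(7/16) = 7/34.
P(the second tile drawn is white) = Σ over first color = 9/34 + 7/34 = 8/17.
By Bayes, P(first=white | the second tile drawn is white) = 7/34 / 8/17 = 7/16 ≈ 0.4375.

7/16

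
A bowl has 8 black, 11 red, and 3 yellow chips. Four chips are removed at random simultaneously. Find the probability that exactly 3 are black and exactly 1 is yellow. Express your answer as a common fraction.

24/1045

Unordered draws without replacement: count favorable combinations over C(22,4).
Favorable = C(8,3) · C(11,0) · C(3,1) = 168; total = C(22,4) = 7315.
P = 168/7315 = 24/1045 ≈ 0.0230.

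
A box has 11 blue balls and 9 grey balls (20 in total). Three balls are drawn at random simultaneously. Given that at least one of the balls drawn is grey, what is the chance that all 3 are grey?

28/325

P(all 3 grey) = C(9,3)/C(20,3) = 7/95; P(at least one grey) = 1 − C(11,3)/C(20,3) = 65/76.
Since 'all 3 grey' ⊆ 'at least one grey', P(all 3 | at least one) = 7/95 / 65/76 = 28/325 ≈ 0.0862.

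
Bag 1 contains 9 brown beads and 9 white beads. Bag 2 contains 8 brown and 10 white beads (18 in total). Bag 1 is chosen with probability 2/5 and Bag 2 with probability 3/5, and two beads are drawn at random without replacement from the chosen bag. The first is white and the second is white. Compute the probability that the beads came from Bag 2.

15/23

P(E | Bag 1) = 4/17; P(E | Bag 2) = 5/17.
P(E) = 2/5·4/17 + 3/5·5/17 = 23/85.
By Bayes' rule, P(Bag 2 | E) = 3/17 / 23/85 = 15/23 ≈ 0.6522.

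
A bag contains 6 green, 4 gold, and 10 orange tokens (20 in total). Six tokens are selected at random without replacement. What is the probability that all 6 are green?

Unordered draws without replacement: count favorable combinations over C(20,6).
Favorable = C(6,6) · C(4,0) · C(10,0) = 1; total = C(20,6) = 38760.
P = 1/38760 = 1/38760 ≈ 0.0000.

1/38760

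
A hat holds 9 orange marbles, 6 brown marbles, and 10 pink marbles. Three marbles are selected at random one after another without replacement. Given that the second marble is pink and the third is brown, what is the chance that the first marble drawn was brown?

5/23

P(first=brown and the second marble is pink and the third is brown) = (6/25)·(10/24)·(5/23) = 1/46.
P(E) = Σ over first color = 9/230 + 1/46 + 9/230 = 1/10.
By Bayes, P(first=brown | E) = 1/46 / 1/10 = 5/23 ≈ 0.2174.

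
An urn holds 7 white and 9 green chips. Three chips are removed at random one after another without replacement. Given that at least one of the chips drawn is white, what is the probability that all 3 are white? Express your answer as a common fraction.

P(all 3 white) = C(7,3)/C(16,3) = 1/16; P(at least one white) = 1 − C(9,3)/C(16,3) = 17/20.
Since 'all 3 white' ⊆ 'at least one white', P(all 3 | at least one) = 1/16 / 17/20 = 5/68 ≈ 0.0735.

5/68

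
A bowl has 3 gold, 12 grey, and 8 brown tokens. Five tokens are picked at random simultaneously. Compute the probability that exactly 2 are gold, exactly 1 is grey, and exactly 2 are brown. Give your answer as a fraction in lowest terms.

Unordered draws without replacement: count favorable combinations over C(23,5).
Favorable = C(3,2) · C(12,1) · C(8,2) = 1008; total = C(23,5) = 33649.
P = 1008/33649 = 144/4807 ≈ 0.0300.

144/4807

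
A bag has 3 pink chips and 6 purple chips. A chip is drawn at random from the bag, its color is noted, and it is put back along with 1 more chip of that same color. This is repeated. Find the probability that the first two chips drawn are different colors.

Either pink then purple, or purple then pink; after the first draw the total is 10.
P = (3/9)·(6/10) + (6/9)·(3/10) = 2/5 ≈ 0.4000.

2/5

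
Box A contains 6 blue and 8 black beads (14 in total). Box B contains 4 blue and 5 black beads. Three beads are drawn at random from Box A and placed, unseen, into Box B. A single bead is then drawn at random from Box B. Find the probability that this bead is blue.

Condition on how many of the transferred beads are blue (from Box A: 6 blue of 14; then Box B has 12 total).
  0 blue: C(6,0)C(8,3)/C(14,3) = 2/13; then P = 4/12
  1 blue: C(6,1)C(8,2)/C(14,3) = 6/13; then P = 5/12
  2 blue: C(6,2)C(8,1)/C(14,3) = 30/91; then P = 6/12
  3 blue: C(6,3)C(8,0)/C(14,3) = 5/91; then P = 7/12
P(blue from Box B) = 37/84 ≈ 0.4405.

37/84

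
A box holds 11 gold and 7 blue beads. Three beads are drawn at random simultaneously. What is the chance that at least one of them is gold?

Use the complement: P(at least one gold) = 1 − P(no gold).
P(none) = C(7,3)/C(18,3) = 35/816.
So P = 1 − 35/816 = 781/816 ≈ 0.9571.

781/816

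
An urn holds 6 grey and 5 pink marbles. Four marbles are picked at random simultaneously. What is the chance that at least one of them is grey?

65/66

Use the complement: P(at least one grey) = 1 − P(no grey).
P(none) = C(5,4)/C(11,4) = 5/330.
So P = 1 − 5/330 = 65/66 ≈ 0.9848.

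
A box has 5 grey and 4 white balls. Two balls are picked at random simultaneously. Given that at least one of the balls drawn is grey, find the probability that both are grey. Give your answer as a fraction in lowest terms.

P(both grey) = C(5,2)/C(9,2) = 5/18; P(at least one grey) = 1 − C(4,2)/C(9,2) = 5/6.
Since 'both grey' ⊆ 'at least one grey', P(both | at least one) = 5/18 / 5/6 = 1/3 ≈ 0.3333.

1/3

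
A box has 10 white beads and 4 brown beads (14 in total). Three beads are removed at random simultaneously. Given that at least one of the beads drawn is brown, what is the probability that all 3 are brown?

P(all 3 brown) = C(4,3)/C(14,3) = 1/91; P(at least one brown) = 1 − C(10,3)/C(14,3) = 61/91.
Since 'all 3 brown' ⊆ 'at least one brown', P(all 3 | at least one) = 1/91 / 61/91 = 1/61 ≈ 0.0164.

1/61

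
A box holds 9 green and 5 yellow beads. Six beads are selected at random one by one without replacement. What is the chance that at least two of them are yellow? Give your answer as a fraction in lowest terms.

Sum the hypergeometric tail for j = 2,…,5 yellow beads.
Favorable = C(5,2)·C(9,4) + C(5,3)·C(9,3) + C(5,4)·C(9,2) + C(5,5)·C(9,1) = 2289; total = C(14,6) = 3003.
P = 2289/3003 = 109/143 ≈ 0.7622.

109/143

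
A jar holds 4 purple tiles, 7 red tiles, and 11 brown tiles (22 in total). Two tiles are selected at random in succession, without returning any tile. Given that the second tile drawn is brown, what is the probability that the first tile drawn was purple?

4/21

P(first=purple and the second tile drawn is brown) = (4/22)·(11/21) = 2/21.
P(the second tile drawn is brown) = Σ over first color = 2/21 + 1/6 + 5/21 = 1/2.
By Bayes, P(first=purple | the second tile drawn is brown) = 2/21 / 1/2 = 4/21 ≈ 0.1905.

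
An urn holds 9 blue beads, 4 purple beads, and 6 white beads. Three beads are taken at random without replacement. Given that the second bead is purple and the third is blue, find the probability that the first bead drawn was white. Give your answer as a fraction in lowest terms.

P(first=white and the second bead is purple and the third is blue) = (6/19)·(4/18)·(9/17) = 12/323.
P(E) = Σ over first color = 16/323 + 6/323 + 12/323 = 2/19.
By Bayes, P(first=white | E) = 12/323 / 2/19 = 6/17 ≈ 0.3529.

6/17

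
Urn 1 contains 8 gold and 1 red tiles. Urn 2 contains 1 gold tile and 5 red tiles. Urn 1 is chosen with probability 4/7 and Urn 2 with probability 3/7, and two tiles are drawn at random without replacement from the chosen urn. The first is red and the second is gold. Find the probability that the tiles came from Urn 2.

P(E | Urn 1) = 1/9; P(E | Urn 2) = 1/6.
P(E) = 4/7·1/9 + 3/7·1/6 = 17/126.
By Bayes' rule, P(Urn 2 | E) = 1/14 / 17/126 = 9/17 ≈ 0.5294.

9/17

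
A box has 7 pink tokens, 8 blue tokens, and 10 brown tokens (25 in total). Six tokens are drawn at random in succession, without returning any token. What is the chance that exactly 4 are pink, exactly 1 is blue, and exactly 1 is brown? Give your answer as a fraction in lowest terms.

4/253

Unordered draws without replacement: count favorable combinations over C(25,6).
Favorable = C(7,4) · C(8,1) · C(10,1) = 2800; total = C(25,6) = 177100.
P = 2800/177100 = 4/253 ≈ 0.0158.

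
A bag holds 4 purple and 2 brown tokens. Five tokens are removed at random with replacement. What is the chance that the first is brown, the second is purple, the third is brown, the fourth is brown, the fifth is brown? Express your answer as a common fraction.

2/243

Multiply the conditional probability of each draw in order, with replacement (the composition resets each draw).
P = (2/6) · (4/6) · (2/6) · (2/6) · (2/6) = 2/243 ≈ 0.0082.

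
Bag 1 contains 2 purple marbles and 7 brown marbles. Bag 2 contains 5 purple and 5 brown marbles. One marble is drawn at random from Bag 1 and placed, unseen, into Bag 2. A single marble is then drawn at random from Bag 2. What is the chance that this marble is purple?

47/99

Condition on how many of the transferred marbles are purple (from Bag 1: 2 purple of 9; then Bag 2 has 11 total).
  0 purple: C(2,0)C(7,1)/C(9,1) = 7/9; then P = 5/11
  1 purple: C(2,1)C(7,0)/C(9,1) = 2/9; then P = 6/11
P(purple from Bag 2) = 47/99 ≈ 0.4747.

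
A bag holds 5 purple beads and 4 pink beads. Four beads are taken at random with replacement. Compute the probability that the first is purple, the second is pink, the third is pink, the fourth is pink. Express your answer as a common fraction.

320/6561

Multiply the conditional probability of each draw in order, with replacement (the composition resets each draw).
P = (5/9) · (4/9) · (4/9) · (4/9) = 320/6561 ≈ 0.0488.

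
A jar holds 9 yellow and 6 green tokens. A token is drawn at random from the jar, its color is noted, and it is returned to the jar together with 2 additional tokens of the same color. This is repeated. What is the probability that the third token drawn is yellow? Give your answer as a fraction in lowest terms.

Sum over the four possibilities for the first two draws (yellow/not-yellow each), tracking how the yellow count and total change by +2 per draw.
P(third is yellow) = 3/5 ≈ 0.6000. (In a Pólya urn every draw has the same marginal probability 9/15.)

3/5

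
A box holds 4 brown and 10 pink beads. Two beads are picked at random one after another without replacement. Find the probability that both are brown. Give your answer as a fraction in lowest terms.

6/91

Multiply the conditional probability of each draw in order, without replacement, so each draw removes one from its color and from the total.
P = (4/14) · (3/13) = 6/91 ≈ 0.0659.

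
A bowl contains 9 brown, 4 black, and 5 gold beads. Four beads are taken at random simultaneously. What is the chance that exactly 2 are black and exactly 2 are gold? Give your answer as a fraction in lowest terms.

Unordered draws without replacement: count favorable combinations over C(18,4).
Favorable = C(9,0) · C(4,2) · C(5,2) = 60; total = C(18,4) = 3060.
P = 60/3060 = 1/51 ≈ 0.0196.

1/51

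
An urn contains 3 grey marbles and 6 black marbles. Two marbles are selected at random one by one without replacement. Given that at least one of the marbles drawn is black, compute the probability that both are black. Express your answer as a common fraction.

5/11

P(both black) = C(6,2)/C(9,2) = 5/12; P(at least one black) = 1 − C(3,2)/C(9,2) = 11/12.
Since 'both black' ⊆ 'at least one black', P(both | at least one) = 5/12 / 11/12 = 5/11 ≈ 0.4545.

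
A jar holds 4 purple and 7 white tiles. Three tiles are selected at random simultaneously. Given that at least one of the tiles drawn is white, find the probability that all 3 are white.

5/23

P(all 3 white) = C(7,3)/C(11,3) = 7/33; P(at least one white) = 1 − C(4,3)/C(11,3) = 161/165.
Since 'all 3 white' ⊆ 'at least one white', P(all 3 | at least one) = 7/33 / 161/165 = 5/23 ≈ 0.2174.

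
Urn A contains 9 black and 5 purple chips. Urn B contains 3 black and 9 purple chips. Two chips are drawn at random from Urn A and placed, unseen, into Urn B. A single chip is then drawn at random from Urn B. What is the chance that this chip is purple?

Condition on how many of the transferred chips are purple (from Urn A: 5 purple of 14; then Urn B has 14 total).
  0 purple: C(5,0)C(9,2)/C(14,2) = 36/91; then P = 9/14
  1 purple: C(5,1)C(9,1)/C(14,2) = 45/91; then P = 10/14
  2 purple: C(5,2)C(9,0)/C(14,2) = 10/91; then P = 11/14
P(purple from Urn B) = 34/49 ≈ 0.6939.

34/49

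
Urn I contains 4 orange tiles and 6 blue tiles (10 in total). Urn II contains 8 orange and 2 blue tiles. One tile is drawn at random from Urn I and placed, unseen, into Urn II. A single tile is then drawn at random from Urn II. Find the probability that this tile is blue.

Condition on how many of the transferred tiles are blue (from Urn I: 6 blue of 10; then Urn II has 11 total).
  0 blue: C(6,0)C(4,1)/C(10,1) = 2/5; then P = 2/11
  1 blue: C(6,1)C(4,0)/C(10,1) = 3/5; then P = 3/11
P(blue from Urn II) = 13/55 ≈ 0.2364.

13/55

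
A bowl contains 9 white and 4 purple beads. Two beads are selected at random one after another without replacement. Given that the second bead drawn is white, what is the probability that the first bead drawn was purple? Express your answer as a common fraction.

P(first=purple and the second bead drawn is white) = (4/13)·(9/12) = 3/13.
P(the second bead drawn is white) = Σ over first color = 6/13 + 3/13 = 9/13.
By Bayes, P(first=purple | the second bead drawn is white) = 3/13 / 9/13 = 1/3 ≈ 0.3333.

1/3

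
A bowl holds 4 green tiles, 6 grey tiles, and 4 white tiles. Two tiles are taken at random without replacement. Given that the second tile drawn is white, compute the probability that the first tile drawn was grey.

6/13

P(first=grey and the second tile drawn is white) = (6/14)·(4/13) = 12/91.
P(the second tile drawn is white) = Σ over first color = 8/91 + 12/91 + 6/91 = 2/7.
By Bayes, P(first=grey | the second tile drawn is white) = 12/91 / 2/7 = 6/13 ≈ 0.4615.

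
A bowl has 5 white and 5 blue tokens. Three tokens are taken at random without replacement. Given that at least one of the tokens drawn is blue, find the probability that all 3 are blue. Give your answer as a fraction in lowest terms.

1/11

P(all 3 blue) = C(5,3)/C(10,3) = 1/12; P(at least one blue) = 1 − C(5,3)/C(10,3) = 11/12.
Since 'all 3 blue' ⊆ 'at least one blue', P(all 3 | at least one) = 1/12 / 11/12 = 1/11 ≈ 0.0909.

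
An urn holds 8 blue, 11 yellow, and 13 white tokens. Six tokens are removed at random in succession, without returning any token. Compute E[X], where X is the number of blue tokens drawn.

3/2

By linearity of expectation, E[X] = Σ P(draw i is blue); by symmetry each draw (even without replacement) has P(blue) = 8/32.
E[X] = 6 · 8/32 = 3/2 ≈ 1.5000.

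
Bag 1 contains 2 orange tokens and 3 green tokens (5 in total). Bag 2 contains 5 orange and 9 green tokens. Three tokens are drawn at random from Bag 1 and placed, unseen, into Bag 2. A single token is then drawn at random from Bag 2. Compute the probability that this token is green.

54/85

Condition on how many of the transferred tokens are green (from Bag 1: 3 green of 5; then Bag 2 has 17 total).
  1 green: C(3,1)C(2,2)/C(5,3) = 3/10; then P = 10/17
  2 green: C(3,2)C(2,1)/C(5,3) = 3/5; then P = 11/17
  3 green: C(3,3)C(2,0)/C(5,3) = 1/10; then P = 12/17
P(green from Bag 2) = 54/85 ≈ 0.6353.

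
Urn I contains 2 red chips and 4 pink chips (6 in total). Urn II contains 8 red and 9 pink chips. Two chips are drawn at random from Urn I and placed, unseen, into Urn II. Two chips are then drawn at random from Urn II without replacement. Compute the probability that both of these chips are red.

167/855

Condition on how many of the transferred chips are red (from Urn I: 2 red of 6; then Urn II has 19 total).
  0 red: C(2,0)C(4,2)/C(6,2) = 2/5; then P = C(8,2)/C(19,2) = 28/171
  1 red: C(2,1)C(4,1)/C(6,2) = 8/15; then P = C(9,2)/C(19,2) = 4/19
  2 red: C(2,2)C(4,0)/C(6,2) = 1/15; then P = C(10,2)/C(19,2) = 5/19
P(both red) = 167/855 ≈ 0.1953.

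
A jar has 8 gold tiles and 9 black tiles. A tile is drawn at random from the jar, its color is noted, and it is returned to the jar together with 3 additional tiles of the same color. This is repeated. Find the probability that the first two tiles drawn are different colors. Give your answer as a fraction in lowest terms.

Either gold then black, or black then gold; after the first draw the total is 20.
P = (8/17)·(9/20) + (9/17)·(8/20) = 36/85 ≈ 0.4235.

36/85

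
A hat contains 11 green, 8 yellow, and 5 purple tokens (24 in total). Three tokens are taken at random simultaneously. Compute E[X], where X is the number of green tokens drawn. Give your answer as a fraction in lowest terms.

11/8

By linearity of expectation, E[X] = Σ P(draw i is green); by symmetry each draw (even without replacement) has P(green) = 11/24.
E[X] = 3 · 11/24 = 11/8 ≈ 1.3750.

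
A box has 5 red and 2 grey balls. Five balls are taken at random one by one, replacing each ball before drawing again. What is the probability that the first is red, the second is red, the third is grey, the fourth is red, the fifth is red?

Multiply the conditional probability of each draw in order, with replacement (the composition resets each draw).
P = (5/7) · (5/7) · (2/7) · (5/7) · (5/7) = 1250/16807 ≈ 0.0744.

1250/16807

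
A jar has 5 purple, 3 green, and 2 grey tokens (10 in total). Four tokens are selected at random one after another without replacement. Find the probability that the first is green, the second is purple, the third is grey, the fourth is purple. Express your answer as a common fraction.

1/42

Multiply the conditional probability of each draw in order, without replacement, so each draw removes one from its color and from the total.
P = (3/10) · (5/9) · (2/8) · (4/7) = 1/42 ≈ 0.0238.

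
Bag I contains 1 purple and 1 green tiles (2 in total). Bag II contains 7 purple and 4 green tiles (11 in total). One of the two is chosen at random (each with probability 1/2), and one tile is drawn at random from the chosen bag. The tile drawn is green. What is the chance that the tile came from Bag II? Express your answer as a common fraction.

8/19

P(green | Bag I) = 1/2; P(green | Bag II) = 4/11.
P(green) = 1/2·1/2 + 1/2·4/11 = 19/44.
By Bayes' rule, P(Bag II | green) = 2/11 / 19/44 = 8/19 ≈ 0.4211.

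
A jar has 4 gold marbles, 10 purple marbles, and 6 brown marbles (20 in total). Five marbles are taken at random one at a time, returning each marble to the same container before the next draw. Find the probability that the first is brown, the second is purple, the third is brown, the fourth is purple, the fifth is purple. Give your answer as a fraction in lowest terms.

9/800

Multiply the conditional probability of each draw in order, with replacement (the composition resets each draw).
P = (6/20) · (10/20) · (6/20) · (10/20) · (10/20) = 9/800 ≈ 0.0112.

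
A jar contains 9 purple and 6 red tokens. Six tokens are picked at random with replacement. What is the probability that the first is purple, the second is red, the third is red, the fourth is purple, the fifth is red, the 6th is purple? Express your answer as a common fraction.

216/15625

Multiply the conditional probability of each draw in order, with replacement (the composition resets each draw).
P = (9/15) · (6/15) · (6/15) · (9/15) · (6/15) · (9/15) = 216/15625 ≈ 0.0138.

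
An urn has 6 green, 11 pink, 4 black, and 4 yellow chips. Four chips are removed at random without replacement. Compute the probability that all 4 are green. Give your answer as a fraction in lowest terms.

3/2530

Unordered draws without replacement: count favorable combinations over C(25,4).
Favorable = C(6,4) · C(11,0) · C(4,0) · C(4,0) = 15; total = C(25,4) = 12650.
P = 15/12650 = 3/2530 ≈ 0.0012.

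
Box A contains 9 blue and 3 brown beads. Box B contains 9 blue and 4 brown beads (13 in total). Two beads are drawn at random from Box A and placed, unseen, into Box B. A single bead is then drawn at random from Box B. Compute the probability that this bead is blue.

Condition on how many of the transferred beads are blue (from Box A: 9 blue of 12; then Box B has 15 total).
  0 blue: C(9,0)C(3,2)/C(12,2) = 1/22; then P = 9/15
  1 blue: C(9,1)C(3,1)/C(12,2) = 9/22; then P = 10/15
  2 blue: C(9,2)C(3,0)/C(12,2) = 6/11; then P = 11/15
P(blue from Box B) = 7/10 ≈ 0.7000.

7/10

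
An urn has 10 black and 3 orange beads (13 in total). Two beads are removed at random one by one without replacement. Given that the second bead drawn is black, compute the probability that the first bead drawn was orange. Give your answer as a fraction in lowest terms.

P(first=orange and the second bead drawn is black) = (3/13)·(10/12) = 5/26.
P(the second bead drawn is black) = Σ over first color = 15/26 + 5/26 = 10/13.
By Bayes, P(first=orange | the second bead drawn is black) = 5/26 / 10/13 = 1/4 ≈ 0.2500.

1/4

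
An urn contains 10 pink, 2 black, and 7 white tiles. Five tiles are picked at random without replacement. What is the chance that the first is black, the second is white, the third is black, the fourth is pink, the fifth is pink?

Multiply the conditional probability of each draw in order, without replacement, so each draw removes one from its color and from the total.
P = (2/19) · (7/18) · (1/17) · (10/16) · (9/15) = 7/7752 ≈ 0.0009.

7/7752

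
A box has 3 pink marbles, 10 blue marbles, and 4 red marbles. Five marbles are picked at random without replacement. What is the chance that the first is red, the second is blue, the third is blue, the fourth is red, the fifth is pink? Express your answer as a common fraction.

Multiply the conditional probability of each draw in order, without replacement, so each draw removes one from its color and from the total.
P = (4/17) · (10/16) · (9/15) · (3/14) · (3/13) = 27/6188 ≈ 0.0044.

27/6188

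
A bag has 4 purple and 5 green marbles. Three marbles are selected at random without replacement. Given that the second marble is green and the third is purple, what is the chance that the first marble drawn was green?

4/7

P(first=green and the second marble is green and the third is purple) = (5/9)·(4/8)·(4/7) = 10/63.
P(E) = Σ over first color = 5/42 + 10/63 = 5/18.
By Bayes, P(first=green | E) = 10/63 / 5/18 = 4/7 ≈ 0.5714.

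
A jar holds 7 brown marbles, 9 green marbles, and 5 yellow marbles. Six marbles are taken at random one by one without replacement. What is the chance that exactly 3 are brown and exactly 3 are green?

Unordered draws without replacement: count favorable combinations over C(21,6).
Favorable = C(7,3) · C(9,3) · C(5,0) = 2940; total = C(21,6) = 54264.
P = 2940/54264 = 35/646 ≈ 0.0542.

35/646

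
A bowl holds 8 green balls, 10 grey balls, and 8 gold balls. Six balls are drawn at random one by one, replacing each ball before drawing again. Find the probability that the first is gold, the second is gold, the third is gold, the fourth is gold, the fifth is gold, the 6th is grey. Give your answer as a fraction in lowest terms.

Multiply the conditional probability of each draw in order, with replacement (the composition resets each draw).
P = (8/26) · (8/26) · (8/26) · (8/26) · (8/26) · (10/26) = 5120/4826809 ≈ 0.0011.

5120/4826809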